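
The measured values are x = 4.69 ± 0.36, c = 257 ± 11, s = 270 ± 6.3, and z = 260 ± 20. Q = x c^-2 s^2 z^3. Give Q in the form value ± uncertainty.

(9.10 ± 2.38) × 10^7

Each factor contributes (exponent × relative error)² to (δQ/Q)²:
  (1·δx/x)² = (1×0.0768)² = 0.00589;  (-2·δc/c)² = (-2×0.0428)² = 0.00733;  (2·δs/s)² = (2×0.0233)² = 0.00218;  (3·δz/z)² = (3×0.0769)² = 0.0533
δQ/Q = √(0.0687) = 0.262
Q = 9.1e+07, so δQ = 0.262 × 9.1e+07 = 2.38e+07.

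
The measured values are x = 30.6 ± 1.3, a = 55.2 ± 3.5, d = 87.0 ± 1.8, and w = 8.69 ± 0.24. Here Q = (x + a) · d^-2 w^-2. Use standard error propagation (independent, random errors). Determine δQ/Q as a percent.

Let u = x + a = 85.8. δu = √(δx² + δa²) = √(1.69 + 12.2) = 3.73, so δu/u = 0.0435.
Q is then a monomial in u, d, w:
δQ/Q = √((δu/u)² + (-2·δd/d)² + (-2·δw/w)²) = √(0.00189 + 0.00171 + 0.00305) = 0.0816

8.16%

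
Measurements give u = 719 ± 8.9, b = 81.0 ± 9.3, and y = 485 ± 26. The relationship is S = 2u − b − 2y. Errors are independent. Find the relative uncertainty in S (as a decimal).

Absolute uncertainties add in quadrature for a linear combination:
  (2·δu)² = 317;  (δb)² = 86.5;  (2·δy)² = 2700
δS = √(3110) = 55.7
S = 387, so δS/S = 55.7/387 = 0.144.

0.144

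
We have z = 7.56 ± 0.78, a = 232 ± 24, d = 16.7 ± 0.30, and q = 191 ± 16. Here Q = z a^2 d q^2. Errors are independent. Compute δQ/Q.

Each factor contributes (exponent × relative error)² to (δQ/Q)²:
  (1·δz/z)² = (1×0.103)² = 0.0106;  (2·δa/a)² = (2×0.103)² = 0.0428;  (1·δd/d)² = (1×0.0180)² = 0.000323;  (2·δq/q)² = (2×0.0838)² = 0.0281
δQ/Q = √(0.0818) = 0.286

0.286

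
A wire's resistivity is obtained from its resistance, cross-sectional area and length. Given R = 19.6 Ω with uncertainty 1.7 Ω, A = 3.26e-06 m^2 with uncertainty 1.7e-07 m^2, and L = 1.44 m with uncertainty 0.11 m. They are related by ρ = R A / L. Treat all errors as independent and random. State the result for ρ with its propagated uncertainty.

(4.44 ± 0.563) × 10^-5 Ω·m

Since ρ is a product/quotient, work with relative uncertainties:
  (1·δR/R)² = (1×0.0867)² = 0.00752;  (1·δA/A)² = (1×0.0521)² = 0.00272;  (-1·δL/L)² = (-1×0.0764)² = 0.00584
δρ/ρ = √(0.0161) = 0.127
ρ = 4.44e-05 Ω·m, so δρ = 0.127 × 4.44e-05 = 5.63e-06 Ω·m.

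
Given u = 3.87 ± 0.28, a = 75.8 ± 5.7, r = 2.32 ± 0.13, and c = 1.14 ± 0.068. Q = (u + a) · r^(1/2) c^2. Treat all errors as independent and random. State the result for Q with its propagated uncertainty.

158 ± 22.4

Let w = u + a = 79.7. δw = √(δu² + δa²) = √(0.0784 + 32.5) = 5.71, so δw/w = 0.0716.
Q is then a monomial in w, r, c:
δQ/Q = √((δw/w)² + (½·δr/r)² + (2·δc/c)²) = √(0.00513 + 0.000785 + 0.0142) = 0.142
Q = 158, so δQ = 0.142 × 158 = 22.4.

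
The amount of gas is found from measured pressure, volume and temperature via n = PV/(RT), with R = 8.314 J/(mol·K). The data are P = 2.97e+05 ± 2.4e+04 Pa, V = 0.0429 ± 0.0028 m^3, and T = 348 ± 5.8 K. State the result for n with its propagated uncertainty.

Products/powers → add relative errors in quadrature, weighted by exponent:
  (1·δP/P)² = (1×0.0808)² = 0.00653;  (1·δV/V)² = (1×0.0653)² = 0.00426;  (-1·δT/T)² = (-1×0.0167)² = 0.000278
δn/n = √(0.0111) = 0.105
n = 4.40 mol, so δn = 0.105 × 4.40 = 0.463 mol.

4.40 ± 0.463 mol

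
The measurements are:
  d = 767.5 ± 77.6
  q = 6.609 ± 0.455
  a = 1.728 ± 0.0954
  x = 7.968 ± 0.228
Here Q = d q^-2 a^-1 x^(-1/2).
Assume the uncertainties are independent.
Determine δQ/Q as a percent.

Since Q is a product/quotient, work with relative uncertainties:
  (1·δd/d)² = (1×0.101)² = 0.0102;  (-2·δq/q)² = (-2×0.0688)² = 0.0190;  (-1·δa/a)² = (-1×0.0552)² = 0.00305;  (−½·δx/x)² = (-0.5×0.0286)² = 0.000205
δQ/Q = √(0.0324) = 0.180

18.0%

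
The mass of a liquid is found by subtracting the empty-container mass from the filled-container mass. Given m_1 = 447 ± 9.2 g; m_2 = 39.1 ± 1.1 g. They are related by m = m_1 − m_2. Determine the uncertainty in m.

Absolute uncertainties add in quadrature for a linear combination:
  (δm_1)² = 84.6;  (δm_2)² = 1.21
δm = √(85.8) = 9.27 g

9.27 g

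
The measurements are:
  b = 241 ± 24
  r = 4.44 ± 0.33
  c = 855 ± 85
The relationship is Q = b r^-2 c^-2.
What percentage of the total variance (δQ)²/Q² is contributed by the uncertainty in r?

30.9%

(δQ/Q)² = (1·δb/b)² + (-2·δr/r)² + (-2·δc/c)²
  b term: (1×0.0996)² = 0.00992
  r term: (-2×0.0743)² = 0.0221
  c term: (-2×0.0994)² = 0.0395
Total = 0.0715. Share from r = 0.0221/0.0715 = 0.309.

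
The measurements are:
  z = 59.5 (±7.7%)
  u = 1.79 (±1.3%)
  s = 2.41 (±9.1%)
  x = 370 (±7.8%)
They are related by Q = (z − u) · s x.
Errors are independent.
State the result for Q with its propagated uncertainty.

51500 ± 7400

Let w = z − u = 57.7. δw = √(δz² + δu²) = √(21.0 + 0.000541) = 4.58, so δw/w = 0.0794.
Q is then a monomial in w, s, x:
δQ/Q = √((δw/w)² + (1·δs/s)² + (1·δx/x)²) = √(0.00630 + 0.00828 + 0.00608) = 0.144
Q = 51500, so δQ = 0.144 × 51500 = 7400.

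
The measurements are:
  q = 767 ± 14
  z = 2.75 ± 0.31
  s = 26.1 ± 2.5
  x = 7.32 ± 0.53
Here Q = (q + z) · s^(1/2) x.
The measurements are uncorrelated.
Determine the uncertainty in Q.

Let u = q + z = 770. δu = √(δq² + δz²) = √(196 + 0.0961) = 14.0, so δu/u = 0.0182.
Q is then a monomial in u, s, x:
δQ/Q = √((δu/u)² + (½·δs/s)² + (1·δx/x)²) = √(0.000331 + 0.00229 + 0.00524) = 0.0887
Q = 28800, so δQ = 0.0887 × 28800 = 2550.

2550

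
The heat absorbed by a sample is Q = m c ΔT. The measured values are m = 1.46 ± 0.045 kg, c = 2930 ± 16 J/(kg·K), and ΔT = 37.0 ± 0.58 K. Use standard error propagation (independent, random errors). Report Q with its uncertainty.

(1.58 ± 0.0554) × 10^5 J

Since Q is a product/quotient, work with relative uncertainties:
  (1·δm/m)² = (1×0.0308)² = 0.000950;  (1·δc/c)² = (1×0.00546)² = 2.98e-05;  (1·δΔT/ΔT)² = (1×0.0157)² = 0.000246
δQ/Q = √(0.00123) = 0.0350
Q = 1.58e+05 J, so δQ = 0.0350 × 1.58e+05 = 5540 J.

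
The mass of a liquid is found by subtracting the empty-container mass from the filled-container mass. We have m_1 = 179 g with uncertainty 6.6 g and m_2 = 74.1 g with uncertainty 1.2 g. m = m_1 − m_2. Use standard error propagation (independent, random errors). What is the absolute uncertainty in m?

For a sum/difference, combine absolute errors in quadrature:
  (δm_1)² = 43.6;  (δm_2)² = 1.44
δm = √(45.0) = 6.71 g

6.71 g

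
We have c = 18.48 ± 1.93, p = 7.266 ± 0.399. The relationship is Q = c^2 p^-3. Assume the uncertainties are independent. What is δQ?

Q is a product of powers, so relative uncertainties combine in quadrature:
  (2·δc/c)² = (2×0.104)² = 0.0436;  (-3·δp/p)² = (-3×0.0549)² = 0.0271
δQ/Q = √(0.0708) = 0.266
Q = 0.8903, so δQ = 0.266 × 0.8903 = 0.237.

0.237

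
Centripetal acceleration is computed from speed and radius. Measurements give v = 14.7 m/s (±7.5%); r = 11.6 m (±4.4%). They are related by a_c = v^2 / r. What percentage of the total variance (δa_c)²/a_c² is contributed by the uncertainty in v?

(δa_c/a_c)² = (2·δv/v)² + (-1·δr/r)²
  v term: (2×0.0750)² = 0.0225
  r term: (-1×0.0440)² = 0.00194
Total = 0.0244. Share from v = 0.0225/0.0244 = 0.921.

92.1%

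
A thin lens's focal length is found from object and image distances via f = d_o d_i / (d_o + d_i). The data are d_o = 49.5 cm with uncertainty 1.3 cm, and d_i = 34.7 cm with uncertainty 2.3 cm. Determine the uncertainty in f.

∂f/∂d_o = (d_i/(d_o+d_i))² = 0.170;  ∂f/∂d_i = (d_o/(d_o+d_i))² = 0.346
δf = √((∂f/∂d_o · δd_o)² + (∂f/∂d_i · δd_i)²) = √(0.0487 + 0.632) = 0.825 cm

0.825 cm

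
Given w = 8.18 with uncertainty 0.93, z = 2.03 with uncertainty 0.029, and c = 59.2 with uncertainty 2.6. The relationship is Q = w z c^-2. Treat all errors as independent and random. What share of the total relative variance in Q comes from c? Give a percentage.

37.0%

(δQ/Q)² = (1·δw/w)² + (1·δz/z)² + (-2·δc/c)²
  w term: (1×0.114)² = 0.0129
  z term: (1×0.0143)² = 0.000204
  c term: (-2×0.0439)² = 0.00772
Total = 0.0208. Share from c = 0.00772/0.0208 = 0.370.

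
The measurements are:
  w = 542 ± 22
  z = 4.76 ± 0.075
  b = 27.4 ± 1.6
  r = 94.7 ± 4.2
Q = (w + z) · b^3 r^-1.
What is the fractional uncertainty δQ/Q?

0.185

Let u = w + z = 547. δu = √(δw² + δz²) = √(484 + 0.00562) = 22.0, so δu/u = 0.0402.
Q is then a monomial in u, b, r:
δQ/Q = √((δu/u)² + (3·δb/b)² + (-1·δr/r)²) = √(0.00162 + 0.0307 + 0.00197) = 0.185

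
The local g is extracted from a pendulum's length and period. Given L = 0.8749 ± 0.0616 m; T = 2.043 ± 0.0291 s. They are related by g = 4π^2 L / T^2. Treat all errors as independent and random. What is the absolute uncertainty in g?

0.629 m/s^2

Relative error in a monomial: (δg/g)² = Σ (nᵢ · δxᵢ/xᵢ)².
  (1·δL/L)² = (1×0.0704)² = 0.00496;  (-2·δT/T)² = (-2×0.0142)² = 0.000812
δg/g = √(0.00577) = 0.0760
g = 8.275 m/s^2, so δg = 0.0760 × 8.275 = 0.629 m/s^2.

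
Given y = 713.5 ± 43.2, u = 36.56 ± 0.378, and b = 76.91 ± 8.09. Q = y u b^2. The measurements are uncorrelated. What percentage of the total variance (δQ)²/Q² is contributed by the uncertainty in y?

(δQ/Q)² = (1·δy/y)² + (1·δu/u)² + (2·δb/b)²
  y term: (1×0.0605)² = 0.00367
  u term: (1×0.0103)² = 0.000107
  b term: (2×0.105)² = 0.0443
Total = 0.0480. Share from y = 0.00367/0.0480 = 0.0763.

7.63%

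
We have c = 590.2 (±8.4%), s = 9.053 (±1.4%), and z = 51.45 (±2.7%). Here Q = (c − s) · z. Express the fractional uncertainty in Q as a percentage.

8.95%

Let u = c − s = 581.1. δu = √(δc² + δs²) = √(2460 + 0.0161) = 49.6, so δu/u = 0.0853.
Q is then a monomial in u, z:
δQ/Q = √((δu/u)² + (1·δz/z)²) = √(0.00728 + 0.000729) = 0.0895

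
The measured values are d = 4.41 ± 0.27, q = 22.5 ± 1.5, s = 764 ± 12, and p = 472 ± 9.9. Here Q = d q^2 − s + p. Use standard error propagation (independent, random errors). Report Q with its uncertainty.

1940 ± 328

Let w = d·q^2 = 2230. δw/w = √((1·δd/d)² + (2·δq/q)²) = √(0.00375 + 0.0178) = 0.147, so δw = 328.
Q = w − s + p: δQ = √(δw² + δs² + δp²) = √(1.07e+05 + 144 + 98.0) = 328
Q = 1940.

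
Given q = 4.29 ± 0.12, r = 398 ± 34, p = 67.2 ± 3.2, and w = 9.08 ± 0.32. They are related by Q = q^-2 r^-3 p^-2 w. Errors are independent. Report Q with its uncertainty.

(1.73 ± 0.487) × 10^-12

For a monomial Q ∝ q^-2, r^-3, p^-2, w, fractional errors add in quadrature:
  (-2·δq/q)² = (-2×0.0280)² = 0.00313;  (-3·δr/r)² = (-3×0.0854)² = 0.0657;  (-2·δp/p)² = (-2×0.0476)² = 0.00907;  (1·δw/w)² = (1×0.0352)² = 0.00124
δQ/Q = √(0.0791) = 0.281
Q = 1.73e-12, so δQ = 0.281 × 1.73e-12 = 4.87e-13.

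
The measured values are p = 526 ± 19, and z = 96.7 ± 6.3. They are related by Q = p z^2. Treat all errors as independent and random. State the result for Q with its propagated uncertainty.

Q is a product of powers, so relative uncertainties combine in quadrature:
  (1·δp/p)² = (1×0.0361)² = 0.00130;  (2·δz/z)² = (2×0.0651)² = 0.0170
δQ/Q = √(0.0183) = 0.135
Q = 4.92e+06, so δQ = 0.135 × 4.92e+06 = 6.65e+05.

(4.92 ± 0.665) × 10^6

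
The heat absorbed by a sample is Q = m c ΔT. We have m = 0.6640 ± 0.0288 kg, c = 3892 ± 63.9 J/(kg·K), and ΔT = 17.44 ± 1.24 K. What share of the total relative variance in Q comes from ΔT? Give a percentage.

(δQ/Q)² = (1·δm/m)² + (1·δc/c)² + (1·δΔT/ΔT)²
  m term: (1×0.0434)² = 0.00188
  c term: (1×0.0164)² = 0.000270
  ΔT term: (1×0.0711)² = 0.00506
Total = 0.00721. Share from ΔT = 0.00506/0.00721 = 0.702.

70.2%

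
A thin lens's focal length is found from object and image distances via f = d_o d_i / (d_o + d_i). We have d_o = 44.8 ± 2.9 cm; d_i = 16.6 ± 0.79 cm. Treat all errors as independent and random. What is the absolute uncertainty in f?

0.471 cm

∂f/∂d_o = (d_i/(d_o+d_i))² = 0.0731;  ∂f/∂d_i = (d_o/(d_o+d_i))² = 0.532
δf = √((∂f/∂d_o · δd_o)² + (∂f/∂d_i · δd_i)²) = √(0.0449 + 0.177) = 0.471 cm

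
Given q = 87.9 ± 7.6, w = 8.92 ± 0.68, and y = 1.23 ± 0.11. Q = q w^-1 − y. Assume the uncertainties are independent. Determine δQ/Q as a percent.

13.2%

Let p = q·w^-1 = 9.85. δp/p = √((1·δq/q)² + (-1·δw/w)²) = √(0.00748 + 0.00581) = 0.115, so δp = 1.14.
Q = p − y: δQ = √(δp² + δy²) = √(1.29 + 0.0121) = 1.14
Q = 8.62, so δQ/Q = 1.14/8.62 = 0.132.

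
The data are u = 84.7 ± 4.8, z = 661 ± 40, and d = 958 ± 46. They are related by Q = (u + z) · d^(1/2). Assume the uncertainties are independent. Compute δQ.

Let w = u + z = 746. δw = √(δu² + δz²) = √(23.0 + 1600) = 40.3, so δw/w = 0.0540.
Q is then a monomial in w, d:
δQ/Q = √((δw/w)² + (½·δd/d)²) = √(0.00292 + 0.000576) = 0.0591
Q = 23100, so δQ = 0.0591 × 23100 = 1360.

1360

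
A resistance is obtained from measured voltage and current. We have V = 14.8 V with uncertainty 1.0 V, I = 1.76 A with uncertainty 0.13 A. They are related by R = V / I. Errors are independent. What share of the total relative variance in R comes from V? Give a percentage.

45.6%

(δR/R)² = (1·δV/V)² + (-1·δI/I)²
  V term: (1×0.0676)² = 0.00457
  I term: (-1×0.0739)² = 0.00546
Total = 0.0100. Share from V = 0.00457/0.0100 = 0.456.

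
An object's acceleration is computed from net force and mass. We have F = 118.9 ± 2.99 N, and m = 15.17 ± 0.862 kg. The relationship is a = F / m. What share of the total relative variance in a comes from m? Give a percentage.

83.6%

(δa/a)² = (1·δF/F)² + (-1·δm/m)²
  F term: (1×0.0251)² = 0.000632
  m term: (-1×0.0568)² = 0.00323
Total = 0.00386. Share from m = 0.00323/0.00386 = 0.836.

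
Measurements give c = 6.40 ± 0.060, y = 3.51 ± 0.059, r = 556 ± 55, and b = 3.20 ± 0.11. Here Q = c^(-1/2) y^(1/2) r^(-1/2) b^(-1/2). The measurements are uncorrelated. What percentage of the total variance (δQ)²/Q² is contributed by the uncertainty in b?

10.4%

(δQ/Q)² = (−½·δc/c)² + (½·δy/y)² + (−½·δr/r)² + (−½·δb/b)²
  c term: (-0.5×0.00937)² = 2.2e-05
  y term: (0.5×0.0168)² = 7.06e-05
  r term: (-0.5×0.0989)² = 0.00245
  b term: (-0.5×0.0344)² = 0.000295
Total = 0.00283. Share from b = 0.000295/0.00283 = 0.104.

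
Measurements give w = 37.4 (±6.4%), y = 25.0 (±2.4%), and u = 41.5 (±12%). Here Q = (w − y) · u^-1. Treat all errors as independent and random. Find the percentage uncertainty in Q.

23.2%

Let h = w − y = 12.4. δh = √(δw² + δy²) = √(5.73 + 0.360) = 2.47, so δh/h = 0.199.
Q is then a monomial in h, u:
δQ/Q = √((δh/h)² + (-1·δu/u)²) = √(0.0396 + 0.0144) = 0.232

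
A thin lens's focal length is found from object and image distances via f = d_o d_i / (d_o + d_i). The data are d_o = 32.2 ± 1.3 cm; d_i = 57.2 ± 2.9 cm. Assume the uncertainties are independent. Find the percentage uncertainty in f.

3.16%

∂f/∂d_o = (d_i/(d_o+d_i))² = 0.409;  ∂f/∂d_i = (d_o/(d_o+d_i))² = 0.130
δf = √((∂f/∂d_o · δd_o)² + (∂f/∂d_i · δd_i)²) = √(0.283 + 0.142) = 0.652 cm
f = 20.6 cm, so δf/f = 0.652/20.6 = 0.0316.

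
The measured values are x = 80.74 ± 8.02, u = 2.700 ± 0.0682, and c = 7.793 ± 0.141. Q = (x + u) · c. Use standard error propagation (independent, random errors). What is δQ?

63.6

Let w = x + u = 83.44. δw = √(δx² + δu²) = √(64.3 + 0.00465) = 8.02, so δw/w = 0.0961.
Q is then a monomial in w, c:
δQ/Q = √((δw/w)² + (1·δc/c)²) = √(0.00924 + 0.000327) = 0.0978
Q = 650.2, so δQ = 0.0978 × 650.2 = 63.6.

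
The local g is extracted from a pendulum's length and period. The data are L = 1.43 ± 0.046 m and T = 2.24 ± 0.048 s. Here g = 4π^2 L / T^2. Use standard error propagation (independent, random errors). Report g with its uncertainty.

Relative error in a monomial: (δg/g)² = Σ (nᵢ · δxᵢ/xᵢ)².
  (1·δL/L)² = (1×0.0322)² = 0.00103;  (-2·δT/T)² = (-2×0.0214)² = 0.00184
δg/g = √(0.00287) = 0.0536
g = 11.3 m/s^2, so δg = 0.0536 × 11.3 = 0.603 m/s^2.

11.3 ± 0.603 m/s^2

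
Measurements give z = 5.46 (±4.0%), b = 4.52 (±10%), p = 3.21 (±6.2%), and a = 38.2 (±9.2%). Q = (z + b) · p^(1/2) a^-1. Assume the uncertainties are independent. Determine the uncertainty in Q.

Let u = z + b = 9.98. δu = √(δz² + δb²) = √(0.0477 + 0.204) = 0.502, so δu/u = 0.0503.
Q is then a monomial in u, p, a:
δQ/Q = √((δu/u)² + (½·δp/p)² + (-1·δa/a)²) = √(0.00253 + 0.000961 + 0.00846) = 0.109
Q = 0.468, so δQ = 0.109 × 0.468 = 0.0512.

0.0512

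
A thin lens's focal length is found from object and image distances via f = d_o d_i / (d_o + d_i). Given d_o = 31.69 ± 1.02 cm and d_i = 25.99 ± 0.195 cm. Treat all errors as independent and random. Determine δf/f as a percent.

1.51%

∂f/∂d_o = (d_i/(d_o+d_i))² = 0.203;  ∂f/∂d_i = (d_o/(d_o+d_i))² = 0.302
δf = √((∂f/∂d_o · δd_o)² + (∂f/∂d_i · δd_i)²) = √(0.0429 + 0.00346) = 0.215 cm
f = 14.28 cm, so δf/f = 0.215/14.28 = 0.0151.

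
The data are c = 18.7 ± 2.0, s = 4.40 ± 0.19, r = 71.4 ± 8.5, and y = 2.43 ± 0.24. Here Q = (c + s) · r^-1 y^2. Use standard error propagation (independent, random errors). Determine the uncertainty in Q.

Let u = c + s = 23.1. δu = √(δc² + δs²) = √(4.00 + 0.0361) = 2.01, so δu/u = 0.0870.
Q is then a monomial in u, r, y:
δQ/Q = √((δu/u)² + (-1·δr/r)² + (2·δy/y)²) = √(0.00756 + 0.0142 + 0.0390) = 0.246
Q = 1.91, so δQ = 0.246 × 1.91 = 0.471.

0.471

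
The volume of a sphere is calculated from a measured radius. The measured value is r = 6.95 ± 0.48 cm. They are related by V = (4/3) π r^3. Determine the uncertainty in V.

291 cm^3

For a monomial V ∝ r^3, fractional errors add in quadrature:
  (3·δr/r)² = (3×0.0691)² = 0.0429
δV/V = √(0.0429) = 0.207
V = 1410 cm^3, so δV = 0.207 × 1410 = 291 cm^3.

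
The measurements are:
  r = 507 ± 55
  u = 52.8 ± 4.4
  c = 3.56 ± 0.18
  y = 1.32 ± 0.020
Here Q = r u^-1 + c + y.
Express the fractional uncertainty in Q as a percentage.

9.16%

Let p = r·u^-1 = 9.60. δp/p = √((1·δr/r)² + (-1·δu/u)²) = √(0.0118 + 0.00694) = 0.137, so δp = 1.31.
Q = p + c + y: δQ = √(δp² + δc² + δy²) = √(1.73 + 0.0324 + 0.000400) = 1.33
Q = 14.5, so δQ/Q = 1.33/14.5 = 0.0916.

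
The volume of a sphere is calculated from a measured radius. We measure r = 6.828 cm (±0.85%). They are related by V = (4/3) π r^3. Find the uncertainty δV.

Relative error in a monomial: (δV/V)² = Σ (nᵢ · δxᵢ/xᵢ)².
  (3·δr/r)² = (3×0.00850)² = 0.000650
δV/V = √(0.000650) = 0.0255
V = 1333 cm^3, so δV = 0.0255 × 1333 = 34.0 cm^3.

34.0 cm^3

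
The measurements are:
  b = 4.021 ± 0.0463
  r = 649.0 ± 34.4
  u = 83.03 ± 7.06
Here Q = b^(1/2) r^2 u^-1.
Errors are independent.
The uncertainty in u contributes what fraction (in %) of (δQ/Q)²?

(δQ/Q)² = (½·δb/b)² + (2·δr/r)² + (-1·δu/u)²
  b term: (0.5×0.0115)² = 3.31e-05
  r term: (2×0.0530)² = 0.0112
  u term: (-1×0.0850)² = 0.00723
Total = 0.0185. Share from u = 0.00723/0.0185 = 0.391.

39.1%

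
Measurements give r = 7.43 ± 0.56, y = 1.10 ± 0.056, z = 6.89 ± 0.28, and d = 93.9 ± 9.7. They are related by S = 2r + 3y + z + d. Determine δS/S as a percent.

Absolute uncertainties add in quadrature for a linear combination:
  (2·δr)² = 1.25;  (3·δy)² = 0.0282;  (δz)² = 0.0784;  (δd)² = 94.1
δS = √(95.5) = 9.77
S = 119, so δS/S = 9.77/119 = 0.0821.

8.21%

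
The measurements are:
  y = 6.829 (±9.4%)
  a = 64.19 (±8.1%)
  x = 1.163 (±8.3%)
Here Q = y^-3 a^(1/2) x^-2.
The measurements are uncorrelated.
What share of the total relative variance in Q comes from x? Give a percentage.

25.3%

(δQ/Q)² = (-3·δy/y)² + (½·δa/a)² + (-2·δx/x)²
  y term: (-3×0.0940)² = 0.0795
  a term: (0.5×0.0810)² = 0.00164
  x term: (-2×0.0830)² = 0.0276
Total = 0.109. Share from x = 0.0276/0.109 = 0.253.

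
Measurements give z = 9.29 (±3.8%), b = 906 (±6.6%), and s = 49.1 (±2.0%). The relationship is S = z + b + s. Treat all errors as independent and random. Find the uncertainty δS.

Absolute uncertainties add in quadrature for a linear combination:
  (δz)² = 0.125;  (δb)² = 3580;  (δs)² = 0.964
δS = √(3580) = 59.8

59.8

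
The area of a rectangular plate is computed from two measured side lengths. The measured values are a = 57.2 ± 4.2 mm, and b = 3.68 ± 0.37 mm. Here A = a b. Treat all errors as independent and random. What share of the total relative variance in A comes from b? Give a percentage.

65.2%

(δA/A)² = (1·δa/a)² + (1·δb/b)²
  a term: (1×0.0734)² = 0.00539
  b term: (1×0.101)² = 0.0101
Total = 0.0155. Share from b = 0.0101/0.0155 = 0.652.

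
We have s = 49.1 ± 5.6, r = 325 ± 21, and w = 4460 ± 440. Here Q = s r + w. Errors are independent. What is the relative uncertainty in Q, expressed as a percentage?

Let p = s·r = 16000. δp/p = √((1·δs/s)² + (1·δr/r)²) = √(0.0130 + 0.00418) = 0.131, so δp = 2090.
Q = p + w: δQ = √(δp² + δw²) = √(4.38e+06 + 1.94e+05) = 2140
Q = 20400, so δQ/Q = 2140/20400 = 0.105.

10.5%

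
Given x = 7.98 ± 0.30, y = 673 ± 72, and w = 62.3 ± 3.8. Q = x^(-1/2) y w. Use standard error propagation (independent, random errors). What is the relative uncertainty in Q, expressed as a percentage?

12.5%

Relative error in a monomial: (δQ/Q)² = Σ (nᵢ · δxᵢ/xᵢ)².
  (−½·δx/x)² = (-0.5×0.0376)² = 0.000353;  (1·δy/y)² = (1×0.107)² = 0.0114;  (1·δw/w)² = (1×0.0610)² = 0.00372
δQ/Q = √(0.0155) = 0.125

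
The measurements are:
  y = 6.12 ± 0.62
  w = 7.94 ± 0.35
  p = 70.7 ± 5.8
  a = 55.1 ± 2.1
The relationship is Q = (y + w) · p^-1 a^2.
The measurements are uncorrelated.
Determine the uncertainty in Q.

Let u = y + w = 14.1. δu = √(δy² + δw²) = √(0.384 + 0.122) = 0.712, so δu/u = 0.0506.
Q is then a monomial in u, p, a:
δQ/Q = √((δu/u)² + (-1·δp/p)² + (2·δa/a)²) = √(0.00256 + 0.00673 + 0.00581) = 0.123
Q = 604, so δQ = 0.123 × 604 = 74.2.

74.2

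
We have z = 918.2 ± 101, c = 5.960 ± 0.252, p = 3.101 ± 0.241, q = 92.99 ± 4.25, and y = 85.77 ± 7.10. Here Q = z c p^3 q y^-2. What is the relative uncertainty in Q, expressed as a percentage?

Since Q is a product/quotient, work with relative uncertainties:
  (1·δz/z)² = (1×0.110)² = 0.0121;  (1·δc/c)² = (1×0.0423)² = 0.00179;  (3·δp/p)² = (3×0.0777)² = 0.0544;  (1·δq/q)² = (1×0.0457)² = 0.00209;  (-2·δy/y)² = (-2×0.0828)² = 0.0274
δQ/Q = √(0.0977) = 0.313

31.3%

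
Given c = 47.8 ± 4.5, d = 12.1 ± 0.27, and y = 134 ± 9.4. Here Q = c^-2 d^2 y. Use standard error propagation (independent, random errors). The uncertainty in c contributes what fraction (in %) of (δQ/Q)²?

83.7%

(δQ/Q)² = (-2·δc/c)² + (2·δd/d)² + (1·δy/y)²
  c term: (-2×0.0941)² = 0.0355
  d term: (2×0.0223)² = 0.00199
  y term: (1×0.0701)² = 0.00492
Total = 0.0424. Share from c = 0.0355/0.0424 = 0.837.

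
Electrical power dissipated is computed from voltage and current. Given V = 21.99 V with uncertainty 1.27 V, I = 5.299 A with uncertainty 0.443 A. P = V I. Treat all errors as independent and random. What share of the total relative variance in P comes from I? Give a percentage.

(δP/P)² = (1·δV/V)² + (1·δI/I)²
  V term: (1×0.0578)² = 0.00334
  I term: (1×0.0836)² = 0.00699
Total = 0.0103. Share from I = 0.00699/0.0103 = 0.677.

67.7%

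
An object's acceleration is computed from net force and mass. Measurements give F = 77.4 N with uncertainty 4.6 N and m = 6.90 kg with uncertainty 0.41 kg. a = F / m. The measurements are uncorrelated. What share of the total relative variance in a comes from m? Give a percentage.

(δa/a)² = (1·δF/F)² + (-1·δm/m)²
  F term: (1×0.0594)² = 0.00353
  m term: (-1×0.0594)² = 0.00353
Total = 0.00706. Share from m = 0.00353/0.00706 = 0.500.

50.0%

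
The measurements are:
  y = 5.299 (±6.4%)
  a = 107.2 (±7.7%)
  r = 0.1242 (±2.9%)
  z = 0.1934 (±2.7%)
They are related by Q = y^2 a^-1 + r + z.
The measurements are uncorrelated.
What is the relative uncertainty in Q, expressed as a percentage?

6.84%

Let p = y^2·a^-1 = 0.2619. δp/p = √((2·δy/y)² + (-1·δa/a)²) = √(0.0164 + 0.00593) = 0.149, so δp = 0.0391.
Q = p + r + z: δQ = √(δp² + δr² + δz²) = √(0.00153 + 1.3e-05 + 2.73e-05) = 0.0396
Q = 0.5795, so δQ/Q = 0.0396/0.5795 = 0.0684.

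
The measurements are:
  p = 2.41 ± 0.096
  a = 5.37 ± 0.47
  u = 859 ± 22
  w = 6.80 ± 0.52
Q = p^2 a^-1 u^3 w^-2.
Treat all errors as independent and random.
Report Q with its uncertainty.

Relative error in a monomial: (δQ/Q)² = Σ (nᵢ · δxᵢ/xᵢ)².
  (2·δp/p)² = (2×0.0398)² = 0.00635;  (-1·δa/a)² = (-1×0.0875)² = 0.00766;  (3·δu/u)² = (3×0.0256)² = 0.00590;  (-2·δw/w)² = (-2×0.0765)² = 0.0234
δQ/Q = √(0.0433) = 0.208
Q = 1.48e+07, so δQ = 0.208 × 1.48e+07 = 3.09e+06.

(1.48 ± 0.309) × 10^7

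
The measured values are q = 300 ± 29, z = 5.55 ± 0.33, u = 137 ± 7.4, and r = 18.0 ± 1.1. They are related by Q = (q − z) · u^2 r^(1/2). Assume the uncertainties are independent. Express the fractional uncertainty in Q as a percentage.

Let w = q − z = 294. δw = √(δq² + δz²) = √(841 + 0.109) = 29.0, so δw/w = 0.0985.
Q is then a monomial in w, u, r:
δQ/Q = √((δw/w)² + (2·δu/u)² + (½·δr/r)²) = √(0.00970 + 0.0117 + 0.000934) = 0.149

14.9%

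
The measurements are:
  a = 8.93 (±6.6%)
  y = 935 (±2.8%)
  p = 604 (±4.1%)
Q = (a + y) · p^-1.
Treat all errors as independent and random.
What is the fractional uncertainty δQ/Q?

Let u = a + y = 944. δu = √(δa² + δy²) = √(0.347 + 685) = 26.2, so δu/u = 0.0277.
Q is then a monomial in u, p:
δQ/Q = √((δu/u)² + (-1·δp/p)²) = √(0.000770 + 0.00168) = 0.0495

0.0495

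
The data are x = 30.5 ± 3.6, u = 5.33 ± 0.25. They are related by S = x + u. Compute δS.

Each term contributes (cᵢ δxᵢ)² to (δS)²:
  (δx)² = 13.0;  (δu)² = 0.0625
δS = √(13.0) = 3.61

3.61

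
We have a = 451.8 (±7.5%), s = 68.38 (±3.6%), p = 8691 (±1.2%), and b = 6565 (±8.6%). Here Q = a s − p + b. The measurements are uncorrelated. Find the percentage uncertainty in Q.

9.15%

Let w = a·s = 30890. δw/w = √((1·δa/a)² + (1·δs/s)²) = √(0.00562 + 0.00130) = 0.0832, so δw = 2570.
Q = w − p + b: δQ = √(δw² + δp² + δb²) = √(6.61e+06 + 10900 + 3.19e+05) = 2630
Q = 28770, so δQ/Q = 2630/28770 = 0.0915.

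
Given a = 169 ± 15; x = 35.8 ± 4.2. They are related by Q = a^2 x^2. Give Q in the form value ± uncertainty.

(3.66 ± 1.08) × 10^7

Q is a product of powers, so relative uncertainties combine in quadrature:
  (2·δa/a)² = (2×0.0888)² = 0.0315;  (2·δx/x)² = (2×0.117)² = 0.0551
δQ/Q = √(0.0866) = 0.294
Q = 3.66e+07, so δQ = 0.294 × 3.66e+07 = 1.08e+07.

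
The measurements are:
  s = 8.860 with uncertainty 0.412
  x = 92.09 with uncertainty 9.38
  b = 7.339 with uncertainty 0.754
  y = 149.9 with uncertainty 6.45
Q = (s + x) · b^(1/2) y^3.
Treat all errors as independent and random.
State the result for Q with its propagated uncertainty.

(9.211 ± 1.54) × 10^8

Let u = s + x = 101.0. δu = √(δs² + δx²) = √(0.170 + 88.0) = 9.39, so δu/u = 0.0930.
Q is then a monomial in u, b, y:
δQ/Q = √((δu/u)² + (½·δb/b)² + (3·δy/y)²) = √(0.00865 + 0.00264 + 0.0167) = 0.167
Q = 9.211e+08, so δQ = 0.167 × 9.211e+08 = 1.54e+08.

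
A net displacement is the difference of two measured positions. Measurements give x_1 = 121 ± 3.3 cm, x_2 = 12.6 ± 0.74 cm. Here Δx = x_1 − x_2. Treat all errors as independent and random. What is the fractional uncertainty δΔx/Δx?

0.0312

Δx is a linear combination, so absolute uncertainties add in quadrature:
  (δx_1)² = 10.9;  (δx_2)² = 0.548
δΔx = √(11.4) = 3.38 cm
Δx = 108 cm, so δΔx/Δx = 3.38/108 = 0.0312.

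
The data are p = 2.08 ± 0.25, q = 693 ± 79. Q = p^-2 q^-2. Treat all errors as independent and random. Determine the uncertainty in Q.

Relative error in a monomial: (δQ/Q)² = Σ (nᵢ · δxᵢ/xᵢ)².
  (-2·δp/p)² = (-2×0.120)² = 0.0578;  (-2·δq/q)² = (-2×0.114)² = 0.0520
δQ/Q = √(0.110) = 0.331
Q = 4.81e-07, so δQ = 0.331 × 4.81e-07 = 1.59e-07.

1.59e-07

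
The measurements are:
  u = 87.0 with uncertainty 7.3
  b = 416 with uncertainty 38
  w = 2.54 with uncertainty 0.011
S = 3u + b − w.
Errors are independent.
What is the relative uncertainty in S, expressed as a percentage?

6.50%

S is a linear combination, so absolute uncertainties add in quadrature:
  (3·δu)² = 480;  (δb)² = 1440;  (δw)² = 0.000121
δS = √(1920) = 43.9
S = 674, so δS/S = 43.9/674 = 0.0650.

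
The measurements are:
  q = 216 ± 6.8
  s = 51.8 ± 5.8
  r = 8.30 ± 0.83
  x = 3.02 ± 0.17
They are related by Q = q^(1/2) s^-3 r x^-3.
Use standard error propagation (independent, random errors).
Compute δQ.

Since Q is a product/quotient, work with relative uncertainties:
  (½·δq/q)² = (0.5×0.0315)² = 0.000248;  (-3·δs/s)² = (-3×0.112)² = 0.113;  (1·δr/r)² = (1×0.100)² = 0.0100;  (-3·δx/x)² = (-3×0.0563)² = 0.0285
δQ/Q = √(0.152) = 0.389
Q = 3.19e-05, so δQ = 0.389 × 3.19e-05 = 1.24e-05.

1.24e-05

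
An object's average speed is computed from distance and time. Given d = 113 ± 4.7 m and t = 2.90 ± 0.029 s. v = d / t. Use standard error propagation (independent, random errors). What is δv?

1.67 m/s

Relative error in a monomial: (δv/v)² = Σ (nᵢ · δxᵢ/xᵢ)².
  (1·δd/d)² = (1×0.0416)² = 0.00173;  (-1·δt/t)² = (-1×0.0100)² = 0.000100
δv/v = √(0.00183) = 0.0428
v = 39.0 m/s, so δv = 0.0428 × 39.0 = 1.67 m/s.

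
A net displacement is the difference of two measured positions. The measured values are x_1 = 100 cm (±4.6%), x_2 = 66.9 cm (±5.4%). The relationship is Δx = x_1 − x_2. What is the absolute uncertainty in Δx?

5.85 cm

For a sum/difference, combine absolute errors in quadrature:
  (δx_1)² = 21.2;  (δx_2)² = 13.1
δΔx = √(34.2) = 5.85 cm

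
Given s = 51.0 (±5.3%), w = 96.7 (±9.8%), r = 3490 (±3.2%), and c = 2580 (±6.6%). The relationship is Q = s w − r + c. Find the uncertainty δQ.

Let p = s·w = 4930. δp/p = √((1·δs/s)² + (1·δw/w)²) = √(0.00281 + 0.00960) = 0.111, so δp = 549.
Q = p − r + c: δQ = √(δp² + δr² + δc²) = √(3.02e+05 + 12500 + 29000) = 586

586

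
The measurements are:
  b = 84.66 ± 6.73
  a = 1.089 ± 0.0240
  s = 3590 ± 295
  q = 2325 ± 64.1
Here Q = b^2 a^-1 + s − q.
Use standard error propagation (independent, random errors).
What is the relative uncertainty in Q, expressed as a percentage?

14.0%

Let p = b^2·a^-1 = 6582. δp/p = √((2·δb/b)² + (-1·δa/a)²) = √(0.0253 + 0.000486) = 0.161, so δp = 1060.
Q = p + s − q: δQ = √(δp² + δs² + δq²) = √(1.12e+06 + 87000 + 4110) = 1100
Q = 7847, so δQ/Q = 1100/7847 = 0.140.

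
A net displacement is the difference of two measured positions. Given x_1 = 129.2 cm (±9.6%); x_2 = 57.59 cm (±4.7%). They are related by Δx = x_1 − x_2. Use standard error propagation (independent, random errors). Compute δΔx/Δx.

Sums and differences: (δΔx)² = Σ (cᵢ δxᵢ)².
  (δx_1)² = 154;  (δx_2)² = 7.33
δΔx = √(161) = 12.7 cm
Δx = 71.61 cm, so δΔx/Δx = 12.7/71.61 = 0.177.

0.177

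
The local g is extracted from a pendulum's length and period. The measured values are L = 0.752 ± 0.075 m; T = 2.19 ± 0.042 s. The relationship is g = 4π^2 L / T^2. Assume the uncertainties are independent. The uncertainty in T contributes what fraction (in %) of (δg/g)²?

(δg/g)² = (1·δL/L)² + (-2·δT/T)²
  L term: (1×0.0997)² = 0.00995
  T term: (-2×0.0192)² = 0.00147
Total = 0.0114. Share from T = 0.00147/0.0114 = 0.129.

12.9%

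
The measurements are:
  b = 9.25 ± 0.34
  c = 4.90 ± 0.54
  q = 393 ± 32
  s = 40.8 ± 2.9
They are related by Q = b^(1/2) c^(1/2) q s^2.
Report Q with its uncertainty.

Products/powers → add relative errors in quadrature, weighted by exponent:
  (½·δb/b)² = (0.5×0.0368)² = 0.000338;  (½·δc/c)² = (0.5×0.110)² = 0.00304;  (1·δq/q)² = (1×0.0814)² = 0.00663;  (2·δs/s)² = (2×0.0711)² = 0.0202
δQ/Q = √(0.0302) = 0.174
Q = 4.4e+06, so δQ = 0.174 × 4.4e+06 = 7.66e+05.

(4.40 ± 0.766) × 10^6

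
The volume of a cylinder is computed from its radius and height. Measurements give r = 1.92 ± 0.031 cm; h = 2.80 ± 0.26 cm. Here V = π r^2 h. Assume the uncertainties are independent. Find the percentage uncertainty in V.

9.83%

Each factor contributes (exponent × relative error)² to (δV/V)²:
  (2·δr/r)² = (2×0.0161)² = 0.00104;  (1·δh/h)² = (1×0.0929)² = 0.00862
δV/V = √(0.00967) = 0.0983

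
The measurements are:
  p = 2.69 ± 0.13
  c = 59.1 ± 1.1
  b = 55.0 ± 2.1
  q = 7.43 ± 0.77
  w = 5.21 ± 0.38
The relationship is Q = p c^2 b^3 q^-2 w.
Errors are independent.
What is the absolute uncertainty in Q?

Products/powers → add relative errors in quadrature, weighted by exponent:
  (1·δp/p)² = (1×0.0483)² = 0.00234;  (2·δc/c)² = (2×0.0186)² = 0.00139;  (3·δb/b)² = (3×0.0382)² = 0.0131;  (-2·δq/q)² = (-2×0.104)² = 0.0430;  (1·δw/w)² = (1×0.0729)² = 0.00532
δQ/Q = √(0.0651) = 0.255
Q = 1.48e+08, so δQ = 0.255 × 1.48e+08 = 3.76e+07.

3.76e+07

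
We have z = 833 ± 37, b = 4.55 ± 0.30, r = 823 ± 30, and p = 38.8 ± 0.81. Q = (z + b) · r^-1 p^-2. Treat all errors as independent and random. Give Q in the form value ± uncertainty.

Let u = z + b = 838. δu = √(δz² + δb²) = √(1370 + 0.0900) = 37.0, so δu/u = 0.0442.
Q is then a monomial in u, r, p:
δQ/Q = √((δu/u)² + (-1·δr/r)² + (-2·δp/p)²) = √(0.00195 + 0.00133 + 0.00174) = 0.0709
Q = 0.000676, so δQ = 0.0709 × 0.000676 = 4.79e-05.

(6.76 ± 0.479) × 10^-4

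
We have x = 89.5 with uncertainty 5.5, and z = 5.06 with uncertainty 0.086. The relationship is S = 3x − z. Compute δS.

16.5

Absolute uncertainties add in quadrature for a linear combination:
  (3·δx)² = 272;  (δz)² = 0.00740
δS = √(272) = 16.5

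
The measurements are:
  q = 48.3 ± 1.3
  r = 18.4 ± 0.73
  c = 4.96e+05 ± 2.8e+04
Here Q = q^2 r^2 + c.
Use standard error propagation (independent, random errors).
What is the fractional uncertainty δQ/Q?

0.0628

Let p = q^2·r^2 = 7.9e+05. δp/p = √((2·δq/q)² + (2·δr/r)²) = √(0.00290 + 0.00630) = 0.0959, so δp = 75700.
Q = p + c: δQ = √(δp² + δc²) = √(5.74e+09 + 7.84e+08) = 80700
Q = 1.29e+06, so δQ/Q = 80700/1.29e+06 = 0.0628.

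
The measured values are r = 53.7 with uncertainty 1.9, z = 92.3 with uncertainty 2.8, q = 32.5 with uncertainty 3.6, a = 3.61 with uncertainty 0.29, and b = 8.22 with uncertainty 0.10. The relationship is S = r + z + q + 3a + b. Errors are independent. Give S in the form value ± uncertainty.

198 ± 5.02

S is a linear combination, so absolute uncertainties add in quadrature:
  (δr)² = 3.61;  (δz)² = 7.84;  (δq)² = 13.0;  (3·δa)² = 0.757;  (δb)² = 0.0100
δS = √(25.2) = 5.02
S = 198.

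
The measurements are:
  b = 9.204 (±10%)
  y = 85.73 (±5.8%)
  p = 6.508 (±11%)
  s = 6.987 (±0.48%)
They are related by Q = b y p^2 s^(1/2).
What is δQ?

Each factor contributes (exponent × relative error)² to (δQ/Q)²:
  (1·δb/b)² = (1×0.100)² = 0.0100;  (1·δy/y)² = (1×0.0580)² = 0.00336;  (2·δp/p)² = (2×0.110)² = 0.0484;  (½·δs/s)² = (0.5×0.00480)² = 5.76e-06
δQ/Q = √(0.0618) = 0.249
Q = 88340, so δQ = 0.249 × 88340 = 22000.

22000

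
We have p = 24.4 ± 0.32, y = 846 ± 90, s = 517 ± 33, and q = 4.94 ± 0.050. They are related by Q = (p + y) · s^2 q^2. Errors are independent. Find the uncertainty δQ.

9.4e+08

Let u = p + y = 870. δu = √(δp² + δy²) = √(0.102 + 8100) = 90.0, so δu/u = 0.103.
Q is then a monomial in u, s, q:
δQ/Q = √((δu/u)² + (2·δs/s)² + (2·δq/q)²) = √(0.0107 + 0.0163 + 0.000410) = 0.166
Q = 5.68e+09, so δQ = 0.166 × 5.68e+09 = 9.4e+08.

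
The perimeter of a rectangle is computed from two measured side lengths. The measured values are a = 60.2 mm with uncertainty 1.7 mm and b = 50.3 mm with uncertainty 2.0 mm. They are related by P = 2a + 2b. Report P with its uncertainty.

Sums and differences: (δP)² = Σ (cᵢ δxᵢ)².
  (2·δa)² = 11.6;  (2·δb)² = 16.0
δP = √(27.6) = 5.25 mm
P = 221 mm.

221 ± 5.25 mm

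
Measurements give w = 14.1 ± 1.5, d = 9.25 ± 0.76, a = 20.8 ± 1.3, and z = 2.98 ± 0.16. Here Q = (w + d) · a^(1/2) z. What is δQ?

30.2

Let u = w + d = 23.4. δu = √(δw² + δd²) = √(2.25 + 0.578) = 1.68, so δu/u = 0.0720.
Q is then a monomial in u, a, z:
δQ/Q = √((δu/u)² + (½·δa/a)² + (1·δz/z)²) = √(0.00519 + 0.000977 + 0.00288) = 0.0951
Q = 317, so δQ = 0.0951 × 317 = 30.2.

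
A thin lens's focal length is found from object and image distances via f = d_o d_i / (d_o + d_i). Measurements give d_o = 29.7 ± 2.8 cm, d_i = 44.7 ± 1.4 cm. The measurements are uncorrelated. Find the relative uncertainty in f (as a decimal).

∂f/∂d_o = (d_i/(d_o+d_i))² = 0.361;  ∂f/∂d_i = (d_o/(d_o+d_i))² = 0.159
δf = √((∂f/∂d_o · δd_o)² + (∂f/∂d_i · δd_i)²) = √(1.02 + 0.0498) = 1.04 cm
f = 17.8 cm, so δf/f = 1.04/17.8 = 0.0580.

0.0580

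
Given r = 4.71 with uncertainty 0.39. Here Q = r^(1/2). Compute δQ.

Q ∝ r^(1/2), so δQ/Q = |½| · δr/r = 0.5 × 0.0828 = 0.0414.
Q = 2.17, so δQ = 0.0414 × 2.17 = 0.0899.

0.0899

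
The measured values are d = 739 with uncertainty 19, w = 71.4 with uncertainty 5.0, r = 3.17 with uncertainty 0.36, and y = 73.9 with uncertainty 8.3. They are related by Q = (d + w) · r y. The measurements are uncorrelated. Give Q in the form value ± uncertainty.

(1.90 ± 0.307) × 10^5

Let u = d + w = 810. δu = √(δd² + δw²) = √(361 + 25.0) = 19.6, so δu/u = 0.0242.
Q is then a monomial in u, r, y:
δQ/Q = √((δu/u)² + (1·δr/r)² + (1·δy/y)²) = √(0.000588 + 0.0129 + 0.0126) = 0.162
Q = 1.9e+05, so δQ = 0.162 × 1.9e+05 = 30700.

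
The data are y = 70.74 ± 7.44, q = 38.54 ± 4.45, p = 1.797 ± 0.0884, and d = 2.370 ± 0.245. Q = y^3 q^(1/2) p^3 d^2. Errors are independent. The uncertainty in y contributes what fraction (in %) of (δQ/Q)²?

59.5%

(δQ/Q)² = (3·δy/y)² + (½·δq/q)² + (3·δp/p)² + (2·δd/d)²
  y term: (3×0.105)² = 0.0996
  q term: (0.5×0.115)² = 0.00333
  p term: (3×0.0492)² = 0.0218
  d term: (2×0.103)² = 0.0427
Total = 0.167. Share from y = 0.0996/0.167 = 0.595.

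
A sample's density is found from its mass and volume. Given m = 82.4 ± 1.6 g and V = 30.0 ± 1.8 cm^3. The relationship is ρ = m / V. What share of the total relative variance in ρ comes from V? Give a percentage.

90.5%

(δρ/ρ)² = (1·δm/m)² + (-1·δV/V)²
  m term: (1×0.0194)² = 0.000377
  V term: (-1×0.0600)² = 0.00360
Total = 0.00398. Share from V = 0.00360/0.00398 = 0.905.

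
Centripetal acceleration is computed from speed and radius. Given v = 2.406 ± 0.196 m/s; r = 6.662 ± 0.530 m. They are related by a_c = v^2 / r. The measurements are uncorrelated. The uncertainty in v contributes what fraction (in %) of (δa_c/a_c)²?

(δa_c/a_c)² = (2·δv/v)² + (-1·δr/r)²
  v term: (2×0.0815)² = 0.0265
  r term: (-1×0.0796)² = 0.00633
Total = 0.0329. Share from v = 0.0265/0.0329 = 0.807.

80.7%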